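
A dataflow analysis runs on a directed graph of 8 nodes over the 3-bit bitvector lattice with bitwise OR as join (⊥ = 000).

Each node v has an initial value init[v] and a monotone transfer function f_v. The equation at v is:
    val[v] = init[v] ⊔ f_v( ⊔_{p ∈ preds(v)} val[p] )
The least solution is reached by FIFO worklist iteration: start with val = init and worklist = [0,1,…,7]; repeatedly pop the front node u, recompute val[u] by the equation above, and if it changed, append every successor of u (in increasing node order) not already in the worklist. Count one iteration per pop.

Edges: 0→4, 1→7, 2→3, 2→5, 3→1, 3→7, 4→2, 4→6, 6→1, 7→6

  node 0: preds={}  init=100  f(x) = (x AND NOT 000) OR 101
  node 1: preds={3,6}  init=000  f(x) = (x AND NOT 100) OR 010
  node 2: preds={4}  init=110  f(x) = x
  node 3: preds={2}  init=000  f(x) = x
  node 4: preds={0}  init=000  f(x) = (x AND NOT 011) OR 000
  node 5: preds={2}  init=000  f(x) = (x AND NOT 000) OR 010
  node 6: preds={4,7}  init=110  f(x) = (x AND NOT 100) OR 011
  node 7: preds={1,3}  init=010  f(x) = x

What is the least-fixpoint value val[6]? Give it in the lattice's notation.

Trace (13 dequeues):
  [1] u=0 | in 000 | out 101 | prev 100 | push {}
  [2] u=1 | in 110 | out 010 | prev 000 | push {}
  [3] u=2 | in 000 | out 110 | ==
  [4] u=3 | in 110 | out 110 | prev 000 | push {1}
  [5] u=4 | in 101 | out 100 | prev 000 | push {2}
  [6] u=5 | in 110 | out 110 | prev 000 | push {}
  [7] u=6 | in 110 | out 111 | prev 110 | push {}
  [8] u=7 | in 110 | out 110 | prev 010 | push {6}
  [9] u=1 | in 111 | out 011 | prev 010 | push {7}
  [10] u=2 | in 100 | out 110 | ==
  [11] u=6 | in 110 | out 111 | ==
  [12] u=7 | in 111 | out 111 | prev 110 | push {6}
  [13] u=6 | in 111 | out 111 | ==

Converged values:
  [0] 101
  [1] 011
  [2] 110
  [3] 110
  [4] 100
  [5] 110
  [6] 111
  [7] 111

111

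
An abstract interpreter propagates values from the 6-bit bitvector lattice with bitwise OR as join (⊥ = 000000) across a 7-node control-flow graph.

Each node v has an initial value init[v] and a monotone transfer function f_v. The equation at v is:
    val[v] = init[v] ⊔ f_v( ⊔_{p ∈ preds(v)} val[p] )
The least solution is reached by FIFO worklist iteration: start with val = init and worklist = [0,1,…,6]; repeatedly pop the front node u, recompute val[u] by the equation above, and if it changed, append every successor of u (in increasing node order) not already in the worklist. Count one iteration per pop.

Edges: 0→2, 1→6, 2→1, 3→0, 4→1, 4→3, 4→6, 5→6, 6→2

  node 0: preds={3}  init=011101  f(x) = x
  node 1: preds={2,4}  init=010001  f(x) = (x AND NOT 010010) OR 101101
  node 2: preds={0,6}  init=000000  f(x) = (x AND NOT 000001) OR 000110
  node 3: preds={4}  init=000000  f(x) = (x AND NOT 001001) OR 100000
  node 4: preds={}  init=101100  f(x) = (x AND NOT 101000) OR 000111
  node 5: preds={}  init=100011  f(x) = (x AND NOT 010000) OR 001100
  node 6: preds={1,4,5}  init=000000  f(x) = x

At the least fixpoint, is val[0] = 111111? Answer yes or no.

yes

Trace (14 dequeues):
  [1] u=0 | in 000000 | out 011101 | ==
  [2] u=1 | in 101100 | out 111101 | prev 010001 | push {}
  [3] u=2 | in 011101 | out 011110 | prev 000000 | push {1}
  [4] u=3 | in 101100 | out 100100 | prev 000000 | push {0}
  [5] u=4 | in 000000 | out 101111 | prev 101100 | push {3}
  [6] u=5 | in 000000 | out 101111 | prev 100011 | push {}
  [7] u=6 | in 111111 | out 111111 | prev 000000 | push {2}
  [8] u=1 | in 111111 | out 111101 | ==
  [9] u=0 | in 100100 | out 111101 | prev 011101 | push {}
  [10] u=3 | in 101111 | out 100110 | prev 100100 | push {0}
  [11] u=2 | in 111111 | out 111110 | prev 011110 | push {1}
  [12] u=0 | in 100110 | out 111111 | prev 111101 | push {2}
  [13] u=1 | in 111111 | out 111101 | ==
  [14] u=2 | in 111111 | out 111110 | ==

Converged values:
  [0] 111111
  [1] 111101
  [2] 111110
  [3] 100110
  [4] 101111
  [5] 101111
  [6] 111111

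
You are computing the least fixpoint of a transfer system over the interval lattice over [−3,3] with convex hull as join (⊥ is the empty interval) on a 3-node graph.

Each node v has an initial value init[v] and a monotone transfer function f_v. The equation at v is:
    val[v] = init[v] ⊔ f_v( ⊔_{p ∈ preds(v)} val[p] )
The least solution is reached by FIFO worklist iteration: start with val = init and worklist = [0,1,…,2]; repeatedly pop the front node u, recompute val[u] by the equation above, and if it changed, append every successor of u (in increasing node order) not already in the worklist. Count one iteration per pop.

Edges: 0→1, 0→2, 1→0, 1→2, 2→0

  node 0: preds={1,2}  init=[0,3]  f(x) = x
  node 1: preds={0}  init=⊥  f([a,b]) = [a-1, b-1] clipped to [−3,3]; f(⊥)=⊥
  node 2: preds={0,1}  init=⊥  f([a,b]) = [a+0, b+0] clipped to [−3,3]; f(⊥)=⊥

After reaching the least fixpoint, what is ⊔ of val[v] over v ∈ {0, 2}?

Trace (12 dequeues):
  [1] u=0 | in ⊥ | out [0,3] | ==
  [2] u=1 | in [0,3] | out [-1,2] | prev ⊥ | push {0}
  [3] u=2 | in [-1,3] | out [-1,3] | prev ⊥ | push {}
  [4] u=0 | in [-1,3] | out [-1,3] | prev [0,3] | push {1,2}
  [5] u=1 | in [-1,3] | out [-2,2] | prev [-1,2] | push {0}
  [6] u=2 | in [-2,3] | out [-2,3] | prev [-1,3] | push {}
  [7] u=0 | in [-2,3] | out [-2,3] | prev [-1,3] | push {1,2}
  [8] u=1 | in [-2,3] | out [-3,2] | prev [-2,2] | push {0}
  [9] u=2 | in [-3,3] | out [-3,3] | prev [-2,3] | push {}
  [10] u=0 | in [-3,3] | out [-3,3] | prev [-2,3] | push {1,2}
  [11] u=1 | in [-3,3] | out [-3,2] | ==
  [12] u=2 | in [-3,3] | out [-3,3] | ==

Converged values:
  [0] [-3,3]
  [1] [-3,2]
  [2] [-3,3]

[-3,3]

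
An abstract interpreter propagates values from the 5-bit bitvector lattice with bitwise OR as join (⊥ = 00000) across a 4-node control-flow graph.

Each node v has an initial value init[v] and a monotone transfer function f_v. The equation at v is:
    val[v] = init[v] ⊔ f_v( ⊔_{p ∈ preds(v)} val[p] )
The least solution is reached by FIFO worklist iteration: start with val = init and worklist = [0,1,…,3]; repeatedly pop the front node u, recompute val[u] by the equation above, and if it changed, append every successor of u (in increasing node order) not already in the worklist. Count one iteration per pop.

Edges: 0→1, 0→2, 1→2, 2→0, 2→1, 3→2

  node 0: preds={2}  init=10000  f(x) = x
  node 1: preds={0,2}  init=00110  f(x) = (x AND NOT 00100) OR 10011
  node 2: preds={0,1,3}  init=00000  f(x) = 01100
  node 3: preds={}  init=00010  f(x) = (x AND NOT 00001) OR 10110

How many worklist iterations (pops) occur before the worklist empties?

Iteration log — 7 steps:
  step 1. node 0  ⊔preds=00000  new=10000  stable
  step 2. node 1  ⊔preds=10000  new=10111  old=00110  +wl: 
  step 3. node 2  ⊔preds=10111  new=01100  old=00000  +wl: 0,1
  step 4. node 3  ⊔preds=00000  new=10110  old=00010  +wl: 2
  step 5. node 0  ⊔preds=01100  new=11100  old=10000  +wl: 
  step 6. node 1  ⊔preds=11100  new=11111  old=10111  +wl: 
  step 7. node 2  ⊔preds=11111  new=01100  stable

Least fixpoint reached:
  node 0: 11100
  node 1: 11111
  node 2: 01100
  node 3: 10110

7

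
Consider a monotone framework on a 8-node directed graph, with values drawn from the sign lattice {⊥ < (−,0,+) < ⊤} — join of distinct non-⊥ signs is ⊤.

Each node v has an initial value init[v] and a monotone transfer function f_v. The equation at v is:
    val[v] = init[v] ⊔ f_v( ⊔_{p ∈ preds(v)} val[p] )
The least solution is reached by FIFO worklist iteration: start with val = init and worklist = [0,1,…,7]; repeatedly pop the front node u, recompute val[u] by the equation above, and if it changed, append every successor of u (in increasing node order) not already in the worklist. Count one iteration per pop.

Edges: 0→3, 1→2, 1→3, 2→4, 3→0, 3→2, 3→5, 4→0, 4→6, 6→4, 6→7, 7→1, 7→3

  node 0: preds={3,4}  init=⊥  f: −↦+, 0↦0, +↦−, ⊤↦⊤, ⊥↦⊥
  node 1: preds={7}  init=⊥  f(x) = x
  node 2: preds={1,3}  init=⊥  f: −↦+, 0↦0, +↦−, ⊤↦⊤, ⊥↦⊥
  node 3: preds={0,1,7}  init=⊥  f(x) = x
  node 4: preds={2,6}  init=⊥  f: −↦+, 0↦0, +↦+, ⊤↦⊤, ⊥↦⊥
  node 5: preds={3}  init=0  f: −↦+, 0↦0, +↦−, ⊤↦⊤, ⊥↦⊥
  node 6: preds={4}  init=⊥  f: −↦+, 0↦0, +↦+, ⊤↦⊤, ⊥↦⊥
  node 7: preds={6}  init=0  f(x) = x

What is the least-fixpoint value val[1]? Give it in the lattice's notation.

0

Worklist (12 pops):
  #1 pop 0: in=⊥ → ⊥ (no change)
  #2 pop 1: in=0 → 0 (was ⊥); enqueue []
  #3 pop 2: in=0 → 0 (was ⊥); enqueue []
  #4 pop 3: in=0 → 0 (was ⊥); enqueue [0,2]
  #5 pop 4: in=0 → 0 (was ⊥); enqueue []
  #6 pop 5: in=0 → 0 (no change)
  #7 pop 6: in=0 → 0 (was ⊥); enqueue [4]
  #8 pop 7: in=0 → 0 (no change)
  #9 pop 0: in=0 → 0 (was ⊥); enqueue [3]
  #10 pop 2: in=0 → 0 (no change)
  #11 pop 4: in=0 → 0 (no change)
  #12 pop 3: in=0 → 0 (no change)

Fixpoint:
  val[0] = 0
  val[1] = 0
  val[2] = 0
  val[3] = 0
  val[4] = 0
  val[5] = 0
  val[6] = 0
  val[7] = 0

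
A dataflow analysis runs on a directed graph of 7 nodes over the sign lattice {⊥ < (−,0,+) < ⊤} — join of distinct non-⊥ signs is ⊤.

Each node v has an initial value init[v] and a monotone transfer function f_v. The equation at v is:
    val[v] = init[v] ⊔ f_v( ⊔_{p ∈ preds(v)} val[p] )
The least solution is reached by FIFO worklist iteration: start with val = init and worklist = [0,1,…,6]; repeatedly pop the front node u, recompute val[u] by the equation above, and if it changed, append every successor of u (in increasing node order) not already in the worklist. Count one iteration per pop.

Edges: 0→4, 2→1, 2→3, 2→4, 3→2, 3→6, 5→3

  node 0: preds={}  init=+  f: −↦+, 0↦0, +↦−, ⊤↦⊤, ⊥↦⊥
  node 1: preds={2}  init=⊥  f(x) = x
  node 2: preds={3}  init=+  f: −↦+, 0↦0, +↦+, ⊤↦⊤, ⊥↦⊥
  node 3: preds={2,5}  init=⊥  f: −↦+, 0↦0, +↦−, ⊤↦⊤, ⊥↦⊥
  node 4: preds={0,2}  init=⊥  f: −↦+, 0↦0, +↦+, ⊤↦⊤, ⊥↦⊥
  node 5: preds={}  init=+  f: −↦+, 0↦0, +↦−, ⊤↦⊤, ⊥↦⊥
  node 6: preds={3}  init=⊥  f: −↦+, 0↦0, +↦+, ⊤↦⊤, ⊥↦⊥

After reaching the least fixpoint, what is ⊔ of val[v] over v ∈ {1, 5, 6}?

+

Trace (8 dequeues):
  [1] u=0 | in ⊥ | out + | ==
  [2] u=1 | in + | out + | prev ⊥ | push {}
  [3] u=2 | in ⊥ | out + | ==
  [4] u=3 | in + | out − | prev ⊥ | push {2}
  [5] u=4 | in + | out + | prev ⊥ | push {}
  [6] u=5 | in ⊥ | out + | ==
  [7] u=6 | in − | out + | prev ⊥ | push {}
  [8] u=2 | in − | out + | ==

Converged values:
  [0] +
  [1] +
  [2] +
  [3] −
  [4] +
  [5] +
  [6] +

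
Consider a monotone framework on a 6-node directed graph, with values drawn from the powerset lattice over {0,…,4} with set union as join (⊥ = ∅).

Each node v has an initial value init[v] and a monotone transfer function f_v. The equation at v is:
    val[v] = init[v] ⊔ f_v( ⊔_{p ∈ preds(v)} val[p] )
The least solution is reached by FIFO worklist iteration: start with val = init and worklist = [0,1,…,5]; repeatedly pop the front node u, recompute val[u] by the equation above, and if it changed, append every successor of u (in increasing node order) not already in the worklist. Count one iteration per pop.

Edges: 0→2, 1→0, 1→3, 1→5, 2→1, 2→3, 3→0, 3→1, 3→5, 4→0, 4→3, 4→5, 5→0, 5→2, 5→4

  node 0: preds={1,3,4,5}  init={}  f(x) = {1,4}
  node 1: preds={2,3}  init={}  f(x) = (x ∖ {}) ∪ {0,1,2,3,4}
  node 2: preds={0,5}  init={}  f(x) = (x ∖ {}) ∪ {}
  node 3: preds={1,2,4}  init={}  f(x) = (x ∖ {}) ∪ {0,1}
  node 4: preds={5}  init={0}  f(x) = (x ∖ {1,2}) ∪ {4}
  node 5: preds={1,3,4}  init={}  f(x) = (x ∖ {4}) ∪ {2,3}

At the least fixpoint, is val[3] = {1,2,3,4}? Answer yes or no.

no

Worklist (15 pops):
  #1 pop 0: in={0} → {1,4} (was {}); enqueue []
  #2 pop 1: in={} → {0,1,2,3,4} (was {}); enqueue [0]
  #3 pop 2: in={1,4} → {1,4} (was {}); enqueue [1]
  #4 pop 3: in={0,1,2,3,4} → {0,1,2,3,4} (was {}); enqueue []
  #5 pop 4: in={} → {0,4} (was {0}); enqueue [3]
  #6 pop 5: in={0,1,2,3,4} → {0,1,2,3} (was {}); enqueue [2,4]
  #7 pop 0: in={0,1,2,3,4} → {1,4} (no change)
  #8 pop 1: in={0,1,2,3,4} → {0,1,2,3,4} (no change)
  #9 pop 3: in={0,1,2,3,4} → {0,1,2,3,4} (no change)
  #10 pop 2: in={0,1,2,3,4} → {0,1,2,3,4} (was {1,4}); enqueue [1,3]
  #11 pop 4: in={0,1,2,3} → {0,3,4} (was {0,4}); enqueue [0,5]
  #12 pop 1: in={0,1,2,3,4} → {0,1,2,3,4} (no change)
  #13 pop 3: in={0,1,2,3,4} → {0,1,2,3,4} (no change)
  #14 pop 0: in={0,1,2,3,4} → {1,4} (no change)
  #15 pop 5: in={0,1,2,3,4} → {0,1,2,3} (no change)

Fixpoint:
  val[0] = {1,4}
  val[1] = {0,1,2,3,4}
  val[2] = {0,1,2,3,4}
  val[3] = {0,1,2,3,4}
  val[4] = {0,3,4}
  val[5] = {0,1,2,3}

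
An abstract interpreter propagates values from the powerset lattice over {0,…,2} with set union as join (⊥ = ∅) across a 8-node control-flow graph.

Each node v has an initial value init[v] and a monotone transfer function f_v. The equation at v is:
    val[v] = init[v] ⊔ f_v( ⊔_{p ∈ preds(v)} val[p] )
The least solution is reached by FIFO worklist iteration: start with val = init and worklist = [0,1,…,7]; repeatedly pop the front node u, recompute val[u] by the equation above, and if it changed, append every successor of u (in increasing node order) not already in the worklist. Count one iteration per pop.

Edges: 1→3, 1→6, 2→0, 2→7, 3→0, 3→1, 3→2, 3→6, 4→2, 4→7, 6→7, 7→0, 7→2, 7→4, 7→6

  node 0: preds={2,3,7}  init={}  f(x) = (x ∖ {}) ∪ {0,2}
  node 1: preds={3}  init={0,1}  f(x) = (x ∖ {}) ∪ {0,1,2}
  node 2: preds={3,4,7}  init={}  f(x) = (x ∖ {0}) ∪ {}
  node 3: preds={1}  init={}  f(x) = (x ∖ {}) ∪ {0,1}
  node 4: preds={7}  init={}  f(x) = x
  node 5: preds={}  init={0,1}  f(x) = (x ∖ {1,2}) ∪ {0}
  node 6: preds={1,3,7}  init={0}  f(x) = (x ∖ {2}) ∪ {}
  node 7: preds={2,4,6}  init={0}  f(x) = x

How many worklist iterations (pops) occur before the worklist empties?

Trace (21 dequeues):
  [1] u=0 | in {0} | out {0,2} | prev {} | push {}
  [2] u=1 | in {} | out {0,1,2} | prev {0,1} | push {}
  [3] u=2 | in {0} | out {} | ==
  [4] u=3 | in {0,1,2} | out {0,1,2} | prev {} | push {0,1,2}
  [5] u=4 | in {0} | out {0} | prev {} | push {}
  [6] u=5 | in {} | out {0,1} | ==
  [7] u=6 | in {0,1,2} | out {0,1} | prev {0} | push {}
  [8] u=7 | in {0,1} | out {0,1} | prev {0} | push {4,6}
  [9] u=0 | in {0,1,2} | out {0,1,2} | prev {0,2} | push {}
  [10] u=1 | in {0,1,2} | out {0,1,2} | ==
  [11] u=2 | in {0,1,2} | out {1,2} | prev {} | push {0,7}
  [12] u=4 | in {0,1} | out {0,1} | prev {0} | push {2}
  [13] u=6 | in {0,1,2} | out {0,1} | ==
  [14] u=0 | in {0,1,2} | out {0,1,2} | ==
  [15] u=7 | in {0,1,2} | out {0,1,2} | prev {0,1} | push {0,4,6}
  [16] u=2 | in {0,1,2} | out {1,2} | ==
  [17] u=0 | in {0,1,2} | out {0,1,2} | ==
  [18] u=4 | in {0,1,2} | out {0,1,2} | prev {0,1} | push {2,7}
  [19] u=6 | in {0,1,2} | out {0,1} | ==
  [20] u=2 | in {0,1,2} | out {1,2} | ==
  [21] u=7 | in {0,1,2} | out {0,1,2} | ==

Converged values:
  [0] {0,1,2}
  [1] {0,1,2}
  [2] {1,2}
  [3] {0,1,2}
  [4] {0,1,2}
  [5] {0,1}
  [6] {0,1}
  [7] {0,1,2}

21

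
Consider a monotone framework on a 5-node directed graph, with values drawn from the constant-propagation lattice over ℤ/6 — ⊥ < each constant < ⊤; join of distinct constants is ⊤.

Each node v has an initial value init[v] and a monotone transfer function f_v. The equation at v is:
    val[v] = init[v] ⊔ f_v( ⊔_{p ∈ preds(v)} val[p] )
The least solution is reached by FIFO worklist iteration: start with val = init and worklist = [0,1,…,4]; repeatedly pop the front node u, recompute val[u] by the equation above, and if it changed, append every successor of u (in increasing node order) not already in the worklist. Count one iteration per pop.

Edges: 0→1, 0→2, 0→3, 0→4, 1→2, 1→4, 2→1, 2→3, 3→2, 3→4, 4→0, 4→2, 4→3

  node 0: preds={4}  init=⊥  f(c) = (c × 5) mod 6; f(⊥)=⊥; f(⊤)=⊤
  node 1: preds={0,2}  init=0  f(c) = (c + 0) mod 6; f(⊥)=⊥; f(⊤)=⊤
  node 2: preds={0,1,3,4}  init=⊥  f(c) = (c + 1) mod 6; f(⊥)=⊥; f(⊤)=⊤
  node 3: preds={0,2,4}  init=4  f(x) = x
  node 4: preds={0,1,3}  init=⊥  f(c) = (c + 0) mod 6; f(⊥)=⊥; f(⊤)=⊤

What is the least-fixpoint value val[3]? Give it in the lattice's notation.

Trace (12 dequeues):
  [1] u=0 | in ⊥ | out ⊥ | ==
  [2] u=1 | in ⊥ | out 0 | ==
  [3] u=2 | in ⊤ | out ⊤ | prev ⊥ | push {1}
  [4] u=3 | in ⊤ | out ⊤ | prev 4 | push {2}
  [5] u=4 | in ⊤ | out ⊤ | prev ⊥ | push {0,3}
  [6] u=1 | in ⊤ | out ⊤ | prev 0 | push {4}
  [7] u=2 | in ⊤ | out ⊤ | ==
  [8] u=0 | in ⊤ | out ⊤ | prev ⊥ | push {1,2}
  [9] u=3 | in ⊤ | out ⊤ | ==
  [10] u=4 | in ⊤ | out ⊤ | ==
  [11] u=1 | in ⊤ | out ⊤ | ==
  [12] u=2 | in ⊤ | out ⊤ | ==

Converged values:
  [0] ⊤
  [1] ⊤
  [2] ⊤
  [3] ⊤
  [4] ⊤

⊤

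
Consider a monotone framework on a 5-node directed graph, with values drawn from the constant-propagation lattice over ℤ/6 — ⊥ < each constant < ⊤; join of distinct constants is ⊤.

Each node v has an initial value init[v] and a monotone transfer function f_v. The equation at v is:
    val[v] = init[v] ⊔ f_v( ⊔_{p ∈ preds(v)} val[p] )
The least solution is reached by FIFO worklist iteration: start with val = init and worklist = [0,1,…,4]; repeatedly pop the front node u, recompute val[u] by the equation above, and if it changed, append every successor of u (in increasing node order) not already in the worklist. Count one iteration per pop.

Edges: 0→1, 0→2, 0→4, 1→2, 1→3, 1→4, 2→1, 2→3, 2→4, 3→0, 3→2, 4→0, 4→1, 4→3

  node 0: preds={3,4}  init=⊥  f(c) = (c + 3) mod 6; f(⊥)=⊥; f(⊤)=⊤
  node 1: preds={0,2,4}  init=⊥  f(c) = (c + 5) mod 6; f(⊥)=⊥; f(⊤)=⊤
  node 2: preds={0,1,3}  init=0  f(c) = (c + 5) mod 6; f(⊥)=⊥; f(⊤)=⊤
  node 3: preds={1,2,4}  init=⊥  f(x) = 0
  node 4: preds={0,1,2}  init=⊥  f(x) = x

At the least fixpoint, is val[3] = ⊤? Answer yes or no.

Iteration log — 11 steps:
  step 1. node 0  ⊔preds=⊥  new=⊥  stable
  step 2. node 1  ⊔preds=0  new=5  old=⊥  +wl: 
  step 3. node 2  ⊔preds=5  new=⊤  old=0  +wl: 1
  step 4. node 3  ⊔preds=⊤  new=0  old=⊥  +wl: 0,2
  step 5. node 4  ⊔preds=⊤  new=⊤  old=⊥  +wl: 3
  step 6. node 1  ⊔preds=⊤  new=⊤  old=5  +wl: 4
  step 7. node 0  ⊔preds=⊤  new=⊤  old=⊥  +wl: 1
  step 8. node 2  ⊔preds=⊤  new=⊤  stable
  step 9. node 3  ⊔preds=⊤  new=0  stable
  step 10. node 4  ⊔preds=⊤  new=⊤  stable
  step 11. node 1  ⊔preds=⊤  new=⊤  stable

Least fixpoint reached:
  node 0: ⊤
  node 1: ⊤
  node 2: ⊤
  node 3: 0
  node 4: ⊤

no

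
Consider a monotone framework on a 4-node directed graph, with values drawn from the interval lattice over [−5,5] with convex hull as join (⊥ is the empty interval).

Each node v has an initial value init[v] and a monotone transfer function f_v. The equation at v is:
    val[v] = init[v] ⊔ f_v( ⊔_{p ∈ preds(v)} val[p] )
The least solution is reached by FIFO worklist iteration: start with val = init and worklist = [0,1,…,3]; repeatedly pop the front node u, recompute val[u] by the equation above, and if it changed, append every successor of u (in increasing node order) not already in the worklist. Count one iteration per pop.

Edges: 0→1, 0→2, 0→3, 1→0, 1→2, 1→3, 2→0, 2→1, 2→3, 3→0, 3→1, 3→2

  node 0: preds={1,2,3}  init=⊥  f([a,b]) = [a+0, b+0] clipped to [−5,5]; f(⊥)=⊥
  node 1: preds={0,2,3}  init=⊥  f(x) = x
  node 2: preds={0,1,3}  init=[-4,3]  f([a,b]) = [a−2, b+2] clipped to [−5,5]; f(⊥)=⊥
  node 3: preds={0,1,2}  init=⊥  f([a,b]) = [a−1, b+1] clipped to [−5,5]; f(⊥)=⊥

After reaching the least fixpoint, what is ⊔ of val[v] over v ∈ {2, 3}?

Trace (9 dequeues):
  [1] u=0 | in [-4,3] | out [-4,3] | prev ⊥ | push {}
  [2] u=1 | in [-4,3] | out [-4,3] | prev ⊥ | push {0}
  [3] u=2 | in [-4,3] | out [-5,5] | prev [-4,3] | push {1}
  [4] u=3 | in [-5,5] | out [-5,5] | prev ⊥ | push {2}
  [5] u=0 | in [-5,5] | out [-5,5] | prev [-4,3] | push {3}
  [6] u=1 | in [-5,5] | out [-5,5] | prev [-4,3] | push {0}
  [7] u=2 | in [-5,5] | out [-5,5] | ==
  [8] u=3 | in [-5,5] | out [-5,5] | ==
  [9] u=0 | in [-5,5] | out [-5,5] | ==

Converged values:
  [0] [-5,5]
  [1] [-5,5]
  [2] [-5,5]
  [3] [-5,5]

[-5,5]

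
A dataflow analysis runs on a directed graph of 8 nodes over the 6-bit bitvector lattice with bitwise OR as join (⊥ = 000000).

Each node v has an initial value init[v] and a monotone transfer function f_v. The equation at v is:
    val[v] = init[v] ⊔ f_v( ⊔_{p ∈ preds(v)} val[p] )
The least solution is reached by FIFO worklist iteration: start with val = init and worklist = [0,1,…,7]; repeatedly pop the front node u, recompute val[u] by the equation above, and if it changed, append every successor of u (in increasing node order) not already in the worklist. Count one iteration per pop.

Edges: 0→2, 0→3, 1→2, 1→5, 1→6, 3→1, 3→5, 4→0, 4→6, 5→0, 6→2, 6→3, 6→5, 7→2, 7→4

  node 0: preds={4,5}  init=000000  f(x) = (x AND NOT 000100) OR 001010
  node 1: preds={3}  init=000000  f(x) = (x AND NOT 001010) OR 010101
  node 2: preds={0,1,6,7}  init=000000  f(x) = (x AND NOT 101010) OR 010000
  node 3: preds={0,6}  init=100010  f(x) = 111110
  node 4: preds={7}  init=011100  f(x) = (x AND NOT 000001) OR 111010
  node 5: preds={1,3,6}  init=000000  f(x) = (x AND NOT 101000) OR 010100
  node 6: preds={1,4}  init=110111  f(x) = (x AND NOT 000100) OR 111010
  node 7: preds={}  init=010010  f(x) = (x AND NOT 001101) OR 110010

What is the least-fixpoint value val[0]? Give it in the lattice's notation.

Worklist (14 pops):
  #1 pop 0: in=011100 → 011010 (was 000000); enqueue []
  #2 pop 1: in=100010 → 110101 (was 000000); enqueue []
  #3 pop 2: in=111111 → 010101 (was 000000); enqueue []
  #4 pop 3: in=111111 → 111110 (was 100010); enqueue [1]
  #5 pop 4: in=010010 → 111110 (was 011100); enqueue [0]
  #6 pop 5: in=111111 → 010111 (was 000000); enqueue []
  #7 pop 6: in=111111 → 111111 (was 110111); enqueue [2,3,5]
  #8 pop 7: in=000000 → 110010 (was 010010); enqueue [4]
  #9 pop 1: in=111110 → 110101 (no change)
  #10 pop 0: in=111111 → 111011 (was 011010); enqueue []
  #11 pop 2: in=111111 → 010101 (no change)
  #12 pop 3: in=111111 → 111110 (no change)
  #13 pop 5: in=111111 → 010111 (no change)
  #14 pop 4: in=110010 → 111110 (no change)

Fixpoint:
  val[0] = 111011
  val[1] = 110101
  val[2] = 010101
  val[3] = 111110
  val[4] = 111110
  val[5] = 010111
  val[6] = 111111
  val[7] = 110010

111011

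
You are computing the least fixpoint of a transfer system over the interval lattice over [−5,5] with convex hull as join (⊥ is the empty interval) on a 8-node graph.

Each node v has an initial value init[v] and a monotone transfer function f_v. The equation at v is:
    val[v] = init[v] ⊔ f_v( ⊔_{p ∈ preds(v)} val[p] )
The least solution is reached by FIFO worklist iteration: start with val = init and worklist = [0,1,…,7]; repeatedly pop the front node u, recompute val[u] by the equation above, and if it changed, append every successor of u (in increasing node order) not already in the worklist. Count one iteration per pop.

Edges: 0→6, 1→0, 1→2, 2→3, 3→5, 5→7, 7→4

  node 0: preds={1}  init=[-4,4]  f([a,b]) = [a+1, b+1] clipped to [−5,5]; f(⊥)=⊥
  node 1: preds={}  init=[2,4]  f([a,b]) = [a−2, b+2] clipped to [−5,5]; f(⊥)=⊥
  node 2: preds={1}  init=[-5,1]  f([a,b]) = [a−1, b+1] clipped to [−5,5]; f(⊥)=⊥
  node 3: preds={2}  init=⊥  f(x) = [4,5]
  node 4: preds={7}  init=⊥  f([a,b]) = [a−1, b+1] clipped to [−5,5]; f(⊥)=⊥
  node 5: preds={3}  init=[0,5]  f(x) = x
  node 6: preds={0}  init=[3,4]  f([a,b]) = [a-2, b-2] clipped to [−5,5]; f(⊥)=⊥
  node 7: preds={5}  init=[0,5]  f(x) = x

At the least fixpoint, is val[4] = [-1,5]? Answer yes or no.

Iteration log — 8 steps:
  step 1. node 0  ⊔preds=[2,4]  new=[-4,5]  old=[-4,4]  +wl: 
  step 2. node 1  ⊔preds=⊥  new=[2,4]  stable
  step 3. node 2  ⊔preds=[2,4]  new=[-5,5]  old=[-5,1]  +wl: 
  step 4. node 3  ⊔preds=[-5,5]  new=[4,5]  old=⊥  +wl: 
  step 5. node 4  ⊔preds=[0,5]  new=[-1,5]  old=⊥  +wl: 
  step 6. node 5  ⊔preds=[4,5]  new=[0,5]  stable
  step 7. node 6  ⊔preds=[-4,5]  new=[-5,4]  old=[3,4]  +wl: 
  step 8. node 7  ⊔preds=[0,5]  new=[0,5]  stable

Least fixpoint reached:
  node 0: [-4,5]
  node 1: [2,4]
  node 2: [-5,5]
  node 3: [4,5]
  node 4: [-1,5]
  node 5: [0,5]
  node 6: [-5,4]
  node 7: [0,5]

yes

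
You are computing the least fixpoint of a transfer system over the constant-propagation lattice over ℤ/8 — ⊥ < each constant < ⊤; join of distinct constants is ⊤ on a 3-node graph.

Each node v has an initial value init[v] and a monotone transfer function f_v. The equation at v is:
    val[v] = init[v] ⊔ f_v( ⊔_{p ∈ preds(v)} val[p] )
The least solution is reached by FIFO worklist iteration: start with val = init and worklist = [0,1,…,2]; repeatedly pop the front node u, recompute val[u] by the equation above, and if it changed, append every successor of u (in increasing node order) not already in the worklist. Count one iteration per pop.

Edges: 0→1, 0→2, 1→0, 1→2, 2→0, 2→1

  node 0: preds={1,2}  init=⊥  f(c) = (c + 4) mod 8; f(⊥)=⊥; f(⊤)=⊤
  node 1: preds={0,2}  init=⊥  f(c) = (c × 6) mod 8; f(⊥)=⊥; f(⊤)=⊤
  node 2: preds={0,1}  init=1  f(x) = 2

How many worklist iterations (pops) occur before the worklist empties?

6

Iteration log — 6 steps:
  step 1. node 0  ⊔preds=1  new=5  old=⊥  +wl: 
  step 2. node 1  ⊔preds=⊤  new=⊤  old=⊥  +wl: 0
  step 3. node 2  ⊔preds=⊤  new=⊤  old=1  +wl: 1
  step 4. node 0  ⊔preds=⊤  new=⊤  old=5  +wl: 2
  step 5. node 1  ⊔preds=⊤  new=⊤  stable
  step 6. node 2  ⊔preds=⊤  new=⊤  stable

Least fixpoint reached:
  node 0: ⊤
  node 1: ⊤
  node 2: ⊤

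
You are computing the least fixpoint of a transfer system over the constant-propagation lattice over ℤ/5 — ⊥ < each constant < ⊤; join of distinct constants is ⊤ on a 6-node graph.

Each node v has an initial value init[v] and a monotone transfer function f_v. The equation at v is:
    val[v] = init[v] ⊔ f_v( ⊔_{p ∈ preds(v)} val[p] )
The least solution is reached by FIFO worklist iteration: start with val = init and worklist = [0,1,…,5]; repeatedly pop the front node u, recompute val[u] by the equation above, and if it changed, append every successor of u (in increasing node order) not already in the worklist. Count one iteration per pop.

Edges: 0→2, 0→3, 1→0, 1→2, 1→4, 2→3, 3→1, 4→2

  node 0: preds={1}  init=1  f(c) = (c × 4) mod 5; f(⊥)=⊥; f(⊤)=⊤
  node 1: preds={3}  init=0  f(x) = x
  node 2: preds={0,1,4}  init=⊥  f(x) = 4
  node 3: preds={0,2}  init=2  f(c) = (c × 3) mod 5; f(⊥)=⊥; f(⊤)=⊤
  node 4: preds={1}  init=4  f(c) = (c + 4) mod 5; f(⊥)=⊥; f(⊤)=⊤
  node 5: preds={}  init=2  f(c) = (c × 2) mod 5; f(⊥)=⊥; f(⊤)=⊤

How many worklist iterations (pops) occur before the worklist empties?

Trace (9 dequeues):
  [1] u=0 | in 0 | out ⊤ | prev 1 | push {}
  [2] u=1 | in 2 | out ⊤ | prev 0 | push {0}
  [3] u=2 | in ⊤ | out 4 | prev ⊥ | push {}
  [4] u=3 | in ⊤ | out ⊤ | prev 2 | push {1}
  [5] u=4 | in ⊤ | out ⊤ | prev 4 | push {2}
  [6] u=5 | in ⊥ | out 2 | ==
  [7] u=0 | in ⊤ | out ⊤ | ==
  [8] u=1 | in ⊤ | out ⊤ | ==
  [9] u=2 | in ⊤ | out 4 | ==

Converged values:
  [0] ⊤
  [1] ⊤
  [2] 4
  [3] ⊤
  [4] ⊤
  [5] 2

9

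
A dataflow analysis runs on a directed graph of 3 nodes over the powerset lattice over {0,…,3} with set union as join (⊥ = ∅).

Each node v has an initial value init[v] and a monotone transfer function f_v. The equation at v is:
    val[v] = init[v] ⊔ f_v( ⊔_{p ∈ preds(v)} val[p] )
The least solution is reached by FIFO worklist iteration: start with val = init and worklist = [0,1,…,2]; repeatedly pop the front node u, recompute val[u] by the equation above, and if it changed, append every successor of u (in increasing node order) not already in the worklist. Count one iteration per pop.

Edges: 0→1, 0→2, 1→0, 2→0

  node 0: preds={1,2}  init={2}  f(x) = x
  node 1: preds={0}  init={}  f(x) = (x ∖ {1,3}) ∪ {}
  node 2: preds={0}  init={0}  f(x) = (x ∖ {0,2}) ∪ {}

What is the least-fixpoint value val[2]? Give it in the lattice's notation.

Trace (4 dequeues):
  [1] u=0 | in {0} | out {0,2} | prev {2} | push {}
  [2] u=1 | in {0,2} | out {0,2} | prev {} | push {0}
  [3] u=2 | in {0,2} | out {0} | ==
  [4] u=0 | in {0,2} | out {0,2} | ==

Converged values:
  [0] {0,2}
  [1] {0,2}
  [2] {0}

{0}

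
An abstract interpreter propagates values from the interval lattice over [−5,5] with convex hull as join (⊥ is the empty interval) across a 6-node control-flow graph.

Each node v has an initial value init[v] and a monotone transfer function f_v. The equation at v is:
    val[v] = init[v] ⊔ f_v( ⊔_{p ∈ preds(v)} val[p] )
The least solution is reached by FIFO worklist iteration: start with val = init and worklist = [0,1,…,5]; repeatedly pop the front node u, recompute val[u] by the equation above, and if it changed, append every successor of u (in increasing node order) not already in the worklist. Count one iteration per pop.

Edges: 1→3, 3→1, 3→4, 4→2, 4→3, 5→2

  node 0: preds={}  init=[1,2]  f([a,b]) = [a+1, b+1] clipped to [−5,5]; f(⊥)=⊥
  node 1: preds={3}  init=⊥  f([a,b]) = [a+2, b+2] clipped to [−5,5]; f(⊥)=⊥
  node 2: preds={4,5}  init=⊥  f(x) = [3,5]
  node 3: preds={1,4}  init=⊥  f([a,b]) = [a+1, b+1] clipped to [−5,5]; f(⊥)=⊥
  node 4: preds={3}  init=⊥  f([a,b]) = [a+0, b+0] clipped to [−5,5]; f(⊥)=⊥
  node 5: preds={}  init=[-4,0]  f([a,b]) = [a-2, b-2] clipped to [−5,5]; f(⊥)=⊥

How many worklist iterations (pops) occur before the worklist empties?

Worklist (6 pops):
  #1 pop 0: in=⊥ → [1,2] (no change)
  #2 pop 1: in=⊥ → ⊥ (no change)
  #3 pop 2: in=[-4,0] → [3,5] (was ⊥); enqueue []
  #4 pop 3: in=⊥ → ⊥ (no change)
  #5 pop 4: in=⊥ → ⊥ (no change)
  #6 pop 5: in=⊥ → [-4,0] (no change)

Fixpoint:
  val[0] = [1,2]
  val[1] = ⊥
  val[2] = [3,5]
  val[3] = ⊥
  val[4] = ⊥
  val[5] = [-4,0]

6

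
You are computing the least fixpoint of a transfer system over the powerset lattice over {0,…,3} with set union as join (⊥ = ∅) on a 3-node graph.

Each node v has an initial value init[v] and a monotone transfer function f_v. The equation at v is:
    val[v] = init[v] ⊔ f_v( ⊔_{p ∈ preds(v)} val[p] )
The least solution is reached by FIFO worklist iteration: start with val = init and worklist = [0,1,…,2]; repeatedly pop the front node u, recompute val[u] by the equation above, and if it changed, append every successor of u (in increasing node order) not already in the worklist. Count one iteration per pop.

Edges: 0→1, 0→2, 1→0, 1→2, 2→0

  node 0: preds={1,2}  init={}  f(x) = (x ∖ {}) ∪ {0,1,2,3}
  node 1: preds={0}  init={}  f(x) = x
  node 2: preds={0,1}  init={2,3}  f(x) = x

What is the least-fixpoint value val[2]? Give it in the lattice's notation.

Trace (4 dequeues):
  [1] u=0 | in {2,3} | out {0,1,2,3} | prev {} | push {}
  [2] u=1 | in {0,1,2,3} | out {0,1,2,3} | prev {} | push {0}
  [3] u=2 | in {0,1,2,3} | out {0,1,2,3} | prev {2,3} | push {}
  [4] u=0 | in {0,1,2,3} | out {0,1,2,3} | ==

Converged values:
  [0] {0,1,2,3}
  [1] {0,1,2,3}
  [2] {0,1,2,3}

{0,1,2,3}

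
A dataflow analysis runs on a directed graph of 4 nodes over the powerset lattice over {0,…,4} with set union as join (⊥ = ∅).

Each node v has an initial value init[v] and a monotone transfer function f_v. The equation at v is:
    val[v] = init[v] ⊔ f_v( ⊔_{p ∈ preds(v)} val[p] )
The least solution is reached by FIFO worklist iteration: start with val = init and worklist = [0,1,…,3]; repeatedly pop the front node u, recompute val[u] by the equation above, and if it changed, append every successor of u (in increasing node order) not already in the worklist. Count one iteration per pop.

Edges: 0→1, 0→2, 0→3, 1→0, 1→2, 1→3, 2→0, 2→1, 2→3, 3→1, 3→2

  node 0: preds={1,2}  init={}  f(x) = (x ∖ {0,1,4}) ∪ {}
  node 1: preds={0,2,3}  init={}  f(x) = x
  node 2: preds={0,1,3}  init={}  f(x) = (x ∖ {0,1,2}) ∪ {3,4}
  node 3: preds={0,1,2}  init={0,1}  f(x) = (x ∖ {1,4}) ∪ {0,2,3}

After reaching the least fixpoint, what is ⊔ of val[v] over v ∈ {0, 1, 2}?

{0,1,2,3,4}

Iteration log — 12 steps:
  step 1. node 0  ⊔preds={}  new={}  stable
  step 2. node 1  ⊔preds={0,1}  new={0,1}  old={}  +wl: 0
  step 3. node 2  ⊔preds={0,1}  new={3,4}  old={}  +wl: 1
  step 4. node 3  ⊔preds={0,1,3,4}  new={0,1,2,3}  old={0,1}  +wl: 2
  step 5. node 0  ⊔preds={0,1,3,4}  new={3}  old={}  +wl: 3
  step 6. node 1  ⊔preds={0,1,2,3,4}  new={0,1,2,3,4}  old={0,1}  +wl: 0
  step 7. node 2  ⊔preds={0,1,2,3,4}  new={3,4}  stable
  step 8. node 3  ⊔preds={0,1,2,3,4}  new={0,1,2,3}  stable
  step 9. node 0  ⊔preds={0,1,2,3,4}  new={2,3}  old={3}  +wl: 1,2,3
  step 10. node 1  ⊔preds={0,1,2,3,4}  new={0,1,2,3,4}  stable
  step 11. node 2  ⊔preds={0,1,2,3,4}  new={3,4}  stable
  step 12. node 3  ⊔preds={0,1,2,3,4}  new={0,1,2,3}  stable

Least fixpoint reached:
  node 0: {2,3}
  node 1: {0,1,2,3,4}
  node 2: {3,4}
  node 3: {0,1,2,3}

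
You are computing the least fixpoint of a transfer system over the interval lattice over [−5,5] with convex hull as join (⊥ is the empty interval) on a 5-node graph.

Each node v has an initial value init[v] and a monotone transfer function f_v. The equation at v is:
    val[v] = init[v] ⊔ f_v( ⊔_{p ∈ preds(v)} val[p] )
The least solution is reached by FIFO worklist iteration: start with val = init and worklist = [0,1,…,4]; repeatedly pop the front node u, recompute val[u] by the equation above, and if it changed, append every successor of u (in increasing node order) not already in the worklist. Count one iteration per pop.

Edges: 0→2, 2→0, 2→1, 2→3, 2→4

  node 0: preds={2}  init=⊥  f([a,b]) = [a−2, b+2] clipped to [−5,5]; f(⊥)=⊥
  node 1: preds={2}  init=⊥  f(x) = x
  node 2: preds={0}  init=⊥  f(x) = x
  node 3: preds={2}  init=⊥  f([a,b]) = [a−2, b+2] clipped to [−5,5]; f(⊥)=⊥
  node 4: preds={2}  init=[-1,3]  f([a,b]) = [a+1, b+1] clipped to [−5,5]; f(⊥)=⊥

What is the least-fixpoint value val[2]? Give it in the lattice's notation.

⊥

Trace (5 dequeues):
  [1] u=0 | in ⊥ | out ⊥ | ==
  [2] u=1 | in ⊥ | out ⊥ | ==
  [3] u=2 | in ⊥ | out ⊥ | ==
  [4] u=3 | in ⊥ | out ⊥ | ==
  [5] u=4 | in ⊥ | out [-1,3] | ==

Converged values:
  [0] ⊥
  [1] ⊥
  [2] ⊥
  [3] ⊥
  [4] [-1,3]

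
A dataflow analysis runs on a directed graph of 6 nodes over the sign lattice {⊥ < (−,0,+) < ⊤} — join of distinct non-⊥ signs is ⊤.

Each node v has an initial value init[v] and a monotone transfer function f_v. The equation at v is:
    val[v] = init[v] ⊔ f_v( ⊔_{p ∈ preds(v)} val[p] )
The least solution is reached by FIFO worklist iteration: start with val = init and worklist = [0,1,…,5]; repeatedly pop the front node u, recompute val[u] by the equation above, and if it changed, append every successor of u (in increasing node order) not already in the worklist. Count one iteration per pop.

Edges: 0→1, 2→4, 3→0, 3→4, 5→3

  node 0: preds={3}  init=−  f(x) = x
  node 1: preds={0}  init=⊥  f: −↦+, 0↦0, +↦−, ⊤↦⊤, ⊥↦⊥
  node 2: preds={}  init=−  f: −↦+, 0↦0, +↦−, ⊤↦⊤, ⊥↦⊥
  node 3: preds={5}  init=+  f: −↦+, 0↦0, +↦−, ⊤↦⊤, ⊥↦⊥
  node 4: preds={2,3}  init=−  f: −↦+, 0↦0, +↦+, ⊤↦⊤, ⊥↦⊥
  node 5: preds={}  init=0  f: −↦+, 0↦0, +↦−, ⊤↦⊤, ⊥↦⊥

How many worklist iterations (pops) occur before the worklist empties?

7

Worklist (7 pops):
  #1 pop 0: in=+ → ⊤ (was −); enqueue []
  #2 pop 1: in=⊤ → ⊤ (was ⊥); enqueue []
  #3 pop 2: in=⊥ → − (no change)
  #4 pop 3: in=0 → ⊤ (was +); enqueue [0]
  #5 pop 4: in=⊤ → ⊤ (was −); enqueue []
  #6 pop 5: in=⊥ → 0 (no change)
  #7 pop 0: in=⊤ → ⊤ (no change)

Fixpoint:
  val[0] = ⊤
  val[1] = ⊤
  val[2] = −
  val[3] = ⊤
  val[4] = ⊤
  val[5] = 0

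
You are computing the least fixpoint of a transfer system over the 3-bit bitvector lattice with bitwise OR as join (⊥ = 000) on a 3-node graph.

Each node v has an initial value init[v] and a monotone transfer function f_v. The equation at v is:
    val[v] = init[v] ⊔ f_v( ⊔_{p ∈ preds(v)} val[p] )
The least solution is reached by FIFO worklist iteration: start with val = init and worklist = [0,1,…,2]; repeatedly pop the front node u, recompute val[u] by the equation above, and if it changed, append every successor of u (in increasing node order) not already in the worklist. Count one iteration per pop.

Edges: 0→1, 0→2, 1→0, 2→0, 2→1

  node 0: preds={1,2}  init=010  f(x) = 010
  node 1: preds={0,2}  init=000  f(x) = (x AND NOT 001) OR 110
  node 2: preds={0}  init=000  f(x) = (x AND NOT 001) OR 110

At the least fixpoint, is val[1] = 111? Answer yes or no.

no

Iteration log — 5 steps:
  step 1. node 0  ⊔preds=000  new=010  stable
  step 2. node 1  ⊔preds=010  new=110  old=000  +wl: 0
  step 3. node 2  ⊔preds=010  new=110  old=000  +wl: 1
  step 4. node 0  ⊔preds=110  new=010  stable
  step 5. node 1  ⊔preds=110  new=110  stable

Least fixpoint reached:
  node 0: 010
  node 1: 110
  node 2: 110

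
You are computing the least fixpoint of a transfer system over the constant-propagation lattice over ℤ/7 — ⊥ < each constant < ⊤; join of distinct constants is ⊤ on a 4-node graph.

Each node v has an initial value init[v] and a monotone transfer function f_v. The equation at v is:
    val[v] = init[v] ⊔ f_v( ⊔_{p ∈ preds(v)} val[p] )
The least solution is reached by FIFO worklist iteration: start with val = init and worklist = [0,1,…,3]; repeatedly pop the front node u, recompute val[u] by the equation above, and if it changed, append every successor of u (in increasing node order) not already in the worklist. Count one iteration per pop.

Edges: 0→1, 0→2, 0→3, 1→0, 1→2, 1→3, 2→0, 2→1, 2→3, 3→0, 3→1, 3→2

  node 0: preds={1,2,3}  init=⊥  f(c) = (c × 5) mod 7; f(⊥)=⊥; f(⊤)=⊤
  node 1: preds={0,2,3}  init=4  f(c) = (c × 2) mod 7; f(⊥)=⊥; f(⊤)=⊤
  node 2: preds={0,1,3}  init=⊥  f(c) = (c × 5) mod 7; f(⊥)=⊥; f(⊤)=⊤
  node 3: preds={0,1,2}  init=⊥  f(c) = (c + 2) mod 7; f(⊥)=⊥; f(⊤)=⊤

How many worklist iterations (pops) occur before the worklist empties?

8

Worklist (8 pops):
  #1 pop 0: in=4 → 6 (was ⊥); enqueue []
  #2 pop 1: in=6 → ⊤ (was 4); enqueue [0]
  #3 pop 2: in=⊤ → ⊤ (was ⊥); enqueue [1]
  #4 pop 3: in=⊤ → ⊤ (was ⊥); enqueue [2]
  #5 pop 0: in=⊤ → ⊤ (was 6); enqueue [3]
  #6 pop 1: in=⊤ → ⊤ (no change)
  #7 pop 2: in=⊤ → ⊤ (no change)
  #8 pop 3: in=⊤ → ⊤ (no change)

Fixpoint:
  val[0] = ⊤
  val[1] = ⊤
  val[2] = ⊤
  val[3] = ⊤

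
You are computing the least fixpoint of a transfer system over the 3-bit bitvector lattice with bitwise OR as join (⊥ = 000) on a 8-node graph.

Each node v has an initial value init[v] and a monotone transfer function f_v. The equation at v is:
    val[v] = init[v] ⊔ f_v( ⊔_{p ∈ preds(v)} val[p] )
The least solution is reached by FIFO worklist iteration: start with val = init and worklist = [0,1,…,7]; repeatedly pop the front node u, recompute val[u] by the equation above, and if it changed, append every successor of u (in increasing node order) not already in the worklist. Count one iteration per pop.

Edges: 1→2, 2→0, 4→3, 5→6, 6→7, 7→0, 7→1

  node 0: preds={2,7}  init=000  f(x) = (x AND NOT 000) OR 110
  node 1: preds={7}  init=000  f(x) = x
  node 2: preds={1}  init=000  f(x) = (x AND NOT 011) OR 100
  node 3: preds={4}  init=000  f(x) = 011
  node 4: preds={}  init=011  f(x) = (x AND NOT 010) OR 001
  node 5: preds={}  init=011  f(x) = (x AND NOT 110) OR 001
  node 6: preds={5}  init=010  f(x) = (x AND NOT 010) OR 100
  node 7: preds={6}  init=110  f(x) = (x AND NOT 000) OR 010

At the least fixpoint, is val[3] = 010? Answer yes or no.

Iteration log — 11 steps:
  step 1. node 0  ⊔preds=110  new=110  old=000  +wl: 
  step 2. node 1  ⊔preds=110  new=110  old=000  +wl: 
  step 3. node 2  ⊔preds=110  new=100  old=000  +wl: 0
  step 4. node 3  ⊔preds=011  new=011  old=000  +wl: 
  step 5. node 4  ⊔preds=000  new=011  stable
  step 6. node 5  ⊔preds=000  new=011  stable
  step 7. node 6  ⊔preds=011  new=111  old=010  +wl: 
  step 8. node 7  ⊔preds=111  new=111  old=110  +wl: 1
  step 9. node 0  ⊔preds=111  new=111  old=110  +wl: 
  step 10. node 1  ⊔preds=111  new=111  old=110  +wl: 2
  step 11. node 2  ⊔preds=111  new=100  stable

Least fixpoint reached:
  node 0: 111
  node 1: 111
  node 2: 100
  node 3: 011
  node 4: 011
  node 5: 011
  node 6: 111
  node 7: 111

no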